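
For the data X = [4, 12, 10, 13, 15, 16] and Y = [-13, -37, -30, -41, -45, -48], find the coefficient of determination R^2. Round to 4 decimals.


The fitted line is Y = -1.2500 + -2.9500*X.
SSres = 3.1000, SStot = 815.3333.
R^2 = 1 - SSres/SStot = 0.9962.

0.9962


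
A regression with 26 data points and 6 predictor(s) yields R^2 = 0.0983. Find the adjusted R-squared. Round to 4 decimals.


Using the formula:
(1 - 0.0983) = 0.9017.
Multiply by 25/19: 0.9017 * 25 = 22.5425, then 22.5425 / 19 = 1.1864.
Adj R^2 = 1 - 1.1864 = -0.1864.

-0.1864


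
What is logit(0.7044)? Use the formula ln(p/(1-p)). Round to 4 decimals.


The odds are p/(1-p) = 0.7044 / 0.2956 = 2.3829.
logit(p) = ln(2.3829) = 0.8683.

0.8683


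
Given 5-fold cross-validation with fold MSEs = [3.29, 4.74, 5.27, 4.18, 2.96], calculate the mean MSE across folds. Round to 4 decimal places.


Sum of fold MSEs = 20.4400.
Average = 20.4400 / 5 = 4.0880.

4.0880


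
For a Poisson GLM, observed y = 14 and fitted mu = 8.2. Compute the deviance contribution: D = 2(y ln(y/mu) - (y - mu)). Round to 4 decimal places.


y/mu = 14/8.2 = 1.707317 (approx.), and ln(14/8.2) = 0.534923.
y * ln(y/mu) = 14 * 0.534923 = 7.488922.
y - mu = 5.8.
D = 2 * (7.488922 - 5.8) = 3.377844, which rounds to 3.3778.

3.3778


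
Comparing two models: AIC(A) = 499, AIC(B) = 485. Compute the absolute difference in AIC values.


|AIC_A - AIC_B| = |499 - 485| = 14.
Model B is preferred (lower AIC).

14


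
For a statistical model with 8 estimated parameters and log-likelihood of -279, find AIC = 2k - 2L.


Compute:
2k = 2*8 = 16.
-2*loglik = -2*(-279) = 558.
AIC = 16 + 558 = 574.

574


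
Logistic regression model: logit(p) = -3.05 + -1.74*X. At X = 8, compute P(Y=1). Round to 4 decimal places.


Compute z = -3.05 + (-1.74)(8) = -16.9700.
exp(-z) = 23441066.0128.
P = 1/(1 + 23441066.0128) = 0.0000.

0.0000


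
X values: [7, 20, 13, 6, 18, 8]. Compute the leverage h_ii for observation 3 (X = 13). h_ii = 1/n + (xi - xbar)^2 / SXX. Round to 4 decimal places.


Compute xbar = 12.0000 with n = 6 observations.
SXX = 178.0000.
Leverage = 1/6 + (13 - 12.0000)^2/178.0000 = 0.1723.

0.1723


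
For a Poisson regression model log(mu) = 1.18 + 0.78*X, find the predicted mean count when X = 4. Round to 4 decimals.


eta = 1.18 + 0.78 * 4 = 4.3000.
mu = exp(4.3000) = 73.6998.

73.6998


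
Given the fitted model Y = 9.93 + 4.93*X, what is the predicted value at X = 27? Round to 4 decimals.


Plug X = 27 into Y = 9.93 + 4.93*X:
Y = 9.93 + 133.1100 = 143.0400.

143.0400


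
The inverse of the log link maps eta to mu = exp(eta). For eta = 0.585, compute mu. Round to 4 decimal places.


The inverse log link gives:
mu = exp(0.585) = 1.7950.

1.7950


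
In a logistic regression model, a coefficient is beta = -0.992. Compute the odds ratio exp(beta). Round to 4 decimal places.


The odds ratio is computed as:
OR = e^(-0.992) = 0.3708.

0.3708


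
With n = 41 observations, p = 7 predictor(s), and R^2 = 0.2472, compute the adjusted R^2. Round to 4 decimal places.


Plug in: Adj R^2 = 1 - (1 - 0.2472) * 40/33.
= 1 - 0.7528 * 40/33
= 1 - 30.1120 / 33
= 1 - 0.9125 = 0.0875.

0.0875


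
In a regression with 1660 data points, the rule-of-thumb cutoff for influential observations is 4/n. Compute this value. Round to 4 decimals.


The threshold is 4/n.
4/1660 = 0.0024.

0.0024


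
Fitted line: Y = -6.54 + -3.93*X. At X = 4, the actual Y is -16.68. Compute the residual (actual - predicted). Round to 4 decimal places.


Compute yhat = -6.54 + (-3.93)(4) = -22.2600.
Residual = actual - predicted = -16.68 - -22.2600 = 5.5800.

5.5800


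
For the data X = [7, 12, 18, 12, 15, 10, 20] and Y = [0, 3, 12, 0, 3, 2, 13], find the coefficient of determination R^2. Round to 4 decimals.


Fit the OLS line: b0 = -9.8152, b1 = 1.0820.
SSres = 34.5970.
SStot = 179.4286.
R^2 = 1 - 34.5970/179.4286 = 0.8072.

0.8072


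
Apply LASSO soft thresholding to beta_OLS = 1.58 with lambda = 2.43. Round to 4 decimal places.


Absolute value: |1.58| = 1.58.
Compare to lambda = 2.43.
Since |beta| <= lambda, the coefficient is set to 0.

0.0000


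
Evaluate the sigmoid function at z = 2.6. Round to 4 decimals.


exp(-2.6000) = 0.0743.
1 + exp(-z) = 1.0743.
sigmoid = 1/1.0743 = 0.9309.

0.9309


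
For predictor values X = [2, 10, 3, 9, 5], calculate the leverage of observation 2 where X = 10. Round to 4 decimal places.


Compute xbar = 5.8000 with n = 5 observations.
SXX = 50.8000.
Leverage = 1/5 + (10 - 5.8000)^2/50.8000 = 0.5472.

0.5472


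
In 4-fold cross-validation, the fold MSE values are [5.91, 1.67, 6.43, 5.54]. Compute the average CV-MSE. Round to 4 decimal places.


Total MSE across folds = 19.5500.
CV-MSE = 19.5500/4 = 4.8875.

4.8875


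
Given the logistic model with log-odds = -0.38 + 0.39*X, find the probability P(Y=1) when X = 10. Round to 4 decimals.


z = -0.38 + 0.39 * 10 = 3.5200.
Sigmoid: P = 1 / (1 + exp(-3.5200)) = 0.9713.

0.9713


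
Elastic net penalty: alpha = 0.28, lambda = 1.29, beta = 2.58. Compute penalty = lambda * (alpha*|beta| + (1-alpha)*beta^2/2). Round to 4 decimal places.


alpha * |beta| = 0.28 * 2.58 = 0.7224.
(1-alpha) * beta^2/2 = 0.72 * 6.6564/2 = 2.3963.
Total = 1.29 * (0.7224 + 2.3963) = 4.0231.

4.0231


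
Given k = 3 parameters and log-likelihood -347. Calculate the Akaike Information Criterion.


Compute:
2k = 2*3 = 6.
-2*loglik = -2*(-347) = 694.
AIC = 6 + 694 = 700.

700


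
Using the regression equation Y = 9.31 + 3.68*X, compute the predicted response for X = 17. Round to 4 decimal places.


Substitute X = 17 into the equation:
Y = 9.31 + 3.68 * 17 = 9.31 + 62.5600 = 71.8700.

71.8700


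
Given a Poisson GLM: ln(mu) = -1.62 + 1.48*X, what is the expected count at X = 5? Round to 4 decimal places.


Linear predictor: eta = -1.62 + (1.48)(5) = 5.7800.
Expected count: mu = exp(5.7800) = 323.7592.

323.7592


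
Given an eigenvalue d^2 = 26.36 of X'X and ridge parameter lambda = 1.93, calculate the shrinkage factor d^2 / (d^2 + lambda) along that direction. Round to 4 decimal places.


Denominator = d^2 + lambda = 26.36 + 1.93 = 28.2900.
Shrinkage = 26.36 / 28.2900 = 0.9318.

0.9318


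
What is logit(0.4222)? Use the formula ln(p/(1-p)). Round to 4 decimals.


The odds are p/(1-p) = 0.4222 / 0.5778 = 0.7307.
logit(p) = ln(0.7307) = -0.3137.

-0.3137


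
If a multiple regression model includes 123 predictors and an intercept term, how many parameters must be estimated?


Total coefficients = number of predictors + 1 (for the intercept).
= 123 + 1 = 124.

124


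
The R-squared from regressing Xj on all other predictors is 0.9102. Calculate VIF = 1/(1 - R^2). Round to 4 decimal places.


Using VIF = 1/(1 - R^2_j):
1 - 0.9102 = 0.0898.
VIF = 11.1359.

11.1359


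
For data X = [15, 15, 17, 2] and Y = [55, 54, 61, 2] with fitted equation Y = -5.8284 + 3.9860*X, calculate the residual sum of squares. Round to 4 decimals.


Compute predicted values, then residuals = yi - yhat_i.
Residuals: [1.0384, 0.0384, -0.9336, -0.1436].
SSres = sum(residual^2) = 1.9720.

1.9720


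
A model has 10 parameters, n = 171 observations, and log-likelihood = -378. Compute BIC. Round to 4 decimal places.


ln(171) = 5.141664.
k * ln(n) = 10 * 5.141664 = 51.416640.
-2L = 756.
BIC = 51.416640 + 756 = 807.416640, which rounds to 807.4166.

807.4166


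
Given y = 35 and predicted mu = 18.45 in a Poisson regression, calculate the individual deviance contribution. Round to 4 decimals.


y/mu = 35/18.45 = 1.897019 (approx.), and ln(35/18.45) = 0.640284.
y * ln(y/mu) = 35 * 0.640284 = 22.409940.
y - mu = 16.55.
D = 2 * (22.409940 - 16.55) = 11.719880, which rounds to 11.7199.

11.7199


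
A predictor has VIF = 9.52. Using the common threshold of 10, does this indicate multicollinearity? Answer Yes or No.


Check: VIF = 9.52 vs threshold = 10.
Since 9.52 < 10, the answer is No.

No


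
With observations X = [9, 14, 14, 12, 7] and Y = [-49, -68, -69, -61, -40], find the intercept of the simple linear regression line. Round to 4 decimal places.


Compute b1 = -4.0361 from the OLS formula.
With xbar = 11.2000 and ybar = -57.4000, the intercept is:
b0 = -57.4000 - -4.0361 * 11.2000 = -12.1959.

-12.1959


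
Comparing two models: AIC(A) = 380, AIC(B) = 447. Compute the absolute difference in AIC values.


Compute |380 - 447| = 67.
Model A has the smaller AIC.

67


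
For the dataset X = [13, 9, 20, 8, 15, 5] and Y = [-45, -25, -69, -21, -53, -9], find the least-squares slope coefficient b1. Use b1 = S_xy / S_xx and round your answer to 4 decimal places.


Calculate xbar = 11.6667, ybar = -37.0000.
S_xx = 147.3333, S_xy = -608.0000.
Using b1 = S_xy / S_xx = -608.0000 / 147.3333, we get b1 = -4.1267.

-4.1267


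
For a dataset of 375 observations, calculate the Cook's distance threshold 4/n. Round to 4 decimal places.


Cook's distance cutoff = 4/n = 4/375.
= 0.0107.

0.0107


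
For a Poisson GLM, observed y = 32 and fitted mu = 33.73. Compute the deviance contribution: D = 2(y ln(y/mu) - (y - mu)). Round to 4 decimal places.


Compute y*ln(y/mu) = 32*ln(32/33.73) = 32*-0.052652 = -1.684864.
y - mu = -1.73.
D = 2*(-1.684864 - (-1.73)) = 0.090272, which rounds to 0.0903.

0.0903


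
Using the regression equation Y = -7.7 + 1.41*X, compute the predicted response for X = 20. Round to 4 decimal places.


Predicted value:
Y = -7.7 + (1.41)(20) = -7.7 + 28.2000 = 20.5000.

20.5000


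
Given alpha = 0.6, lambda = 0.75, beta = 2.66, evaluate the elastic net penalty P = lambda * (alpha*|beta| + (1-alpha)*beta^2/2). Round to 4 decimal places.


L1 component = 0.6 * |2.66| = 1.5960.
L2 component = 0.4 * 2.66^2 / 2 = 1.4151.
Penalty = 0.75 * (1.5960 + 1.4151) = 0.75 * 3.0111 = 2.2583.

2.2583


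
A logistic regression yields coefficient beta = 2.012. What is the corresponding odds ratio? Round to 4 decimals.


The odds ratio is computed as:
OR = e^(2.012) = 7.4783.

7.4783


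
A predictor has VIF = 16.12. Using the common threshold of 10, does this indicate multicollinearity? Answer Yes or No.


Check: VIF = 16.12 vs threshold = 10.
Since 16.12 >= 10, the answer is Yes.

Yes


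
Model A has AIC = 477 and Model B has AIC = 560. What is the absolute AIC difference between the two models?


|AIC_A - AIC_B| = |477 - 560| = 83.
Model A is preferred (lower AIC).

83


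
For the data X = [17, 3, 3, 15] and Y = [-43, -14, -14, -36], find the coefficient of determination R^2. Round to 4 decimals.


After computing the OLS fit (b0=-7.9444, b1=-1.9795):
SSres = 4.6784, SStot = 674.7500.
R^2 = 1 - 4.6784/674.7500 = 0.9931.

0.9931


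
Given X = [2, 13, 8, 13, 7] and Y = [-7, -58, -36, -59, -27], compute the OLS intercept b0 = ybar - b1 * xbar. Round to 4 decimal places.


Compute b1 = -4.7394 from the OLS formula.
With xbar = 8.6000 and ybar = -37.4000, the intercept is:
b0 = -37.4000 - -4.7394 * 8.6000 = 3.3592.

3.3592


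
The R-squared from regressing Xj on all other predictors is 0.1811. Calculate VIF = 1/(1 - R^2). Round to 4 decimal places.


VIF = 1 / (1 - 0.1811).
= 1 / 0.8189 = 1.2212.

1.2212


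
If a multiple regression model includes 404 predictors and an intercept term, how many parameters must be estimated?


Including the intercept, the model has 404 predictor coefficients + 1 intercept.
Total = 405.

405


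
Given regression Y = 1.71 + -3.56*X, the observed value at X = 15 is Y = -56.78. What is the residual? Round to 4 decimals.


Compute yhat = 1.71 + (-3.56)(15) = -51.6900.
Residual = actual - predicted = -56.78 - -51.6900 = -5.0900.

-5.0900


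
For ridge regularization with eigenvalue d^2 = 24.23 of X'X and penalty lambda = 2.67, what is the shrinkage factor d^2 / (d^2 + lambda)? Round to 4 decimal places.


d^2 + lambda = 24.23 + 2.67 = 26.9000.
Shrinkage factor = 24.23/26.9000 = 0.9007.

0.9007


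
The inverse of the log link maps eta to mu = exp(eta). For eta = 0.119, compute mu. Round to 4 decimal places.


Apply the inverse link:
mu = e^0.119 = 1.1264.

1.1264


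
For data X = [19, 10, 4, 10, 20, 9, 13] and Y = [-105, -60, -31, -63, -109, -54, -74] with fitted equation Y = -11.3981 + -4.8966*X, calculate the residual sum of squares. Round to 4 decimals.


Compute predicted values, then residuals = yi - yhat_i.
Residuals: [-0.5665, 0.3641, -0.0155, -2.6359, 0.3301, 1.4675, 1.0539].
SSres = sum(residual^2) = 10.7749.

10.7749


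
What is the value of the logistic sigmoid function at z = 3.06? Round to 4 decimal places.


exp(-3.0600) = 0.0469.
1 + exp(-z) = 1.0469.
sigmoid = 1/1.0469 = 0.9552.

0.9552


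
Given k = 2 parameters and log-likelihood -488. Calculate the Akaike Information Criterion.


AIC = 2k - 2*loglik = 2(2) - 2(-488).
= 4 + 976 = 980.

980


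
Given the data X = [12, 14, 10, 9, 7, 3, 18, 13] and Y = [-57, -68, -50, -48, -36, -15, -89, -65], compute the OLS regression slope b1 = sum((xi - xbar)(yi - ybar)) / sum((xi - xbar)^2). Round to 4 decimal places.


First compute the means: xbar = 10.7500, ybar = -53.5000.
Then S_xx = sum((xi - xbar)^2) = 147.5000.
S_xy = sum((xi - xbar)(yi - ybar)) = -711.0000.
b1 = S_xy / S_xx = -711.0000 / 147.5000 = -4.8203.

-4.8203


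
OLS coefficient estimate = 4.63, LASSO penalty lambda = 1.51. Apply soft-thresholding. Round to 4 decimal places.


Absolute value: |4.63| = 4.63.
Compare to lambda = 1.51.
Since |beta| > lambda, coefficient = sign(beta)*(|beta| - lambda) = 3.1200.

3.1200


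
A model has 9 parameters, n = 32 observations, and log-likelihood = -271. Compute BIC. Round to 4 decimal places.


Compute k*ln(n) = 9*ln(32) = 9*3.465736 = 31.191624.
Then -2*loglik = 542.
BIC = 31.191624 + 542 = 573.191624, which rounds to 573.1916.

573.1916


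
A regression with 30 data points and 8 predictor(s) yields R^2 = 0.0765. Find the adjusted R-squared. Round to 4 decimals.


Using the formula:
(1 - 0.0765) = 0.9235.
Multiply by 29/21: 0.9235 * 29 = 26.7815, then 26.7815 / 21 = 1.2753.
Adj R^2 = 1 - 1.2753 = -0.2753.

-0.2753


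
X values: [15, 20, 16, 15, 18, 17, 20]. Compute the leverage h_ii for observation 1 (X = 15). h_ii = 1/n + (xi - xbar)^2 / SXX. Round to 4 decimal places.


Mean of X: xbar = 17.2857.
SXX = 27.4286.
For X = 15: h = 1/7 + (15 - 17.2857)^2/27.4286 = 0.3333.

0.3333


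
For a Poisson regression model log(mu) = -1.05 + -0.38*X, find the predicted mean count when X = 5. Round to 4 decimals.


Compute eta = -1.05 + -0.38 * 5 = -2.9500.
Apply inverse link: mu = e^-2.9500 = 0.0523.

0.0523


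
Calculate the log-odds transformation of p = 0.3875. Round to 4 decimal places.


Compute the odds: 0.3875/0.6125 = 0.6327.
Take the natural log: ln(0.6327) = -0.4578.

-0.4578


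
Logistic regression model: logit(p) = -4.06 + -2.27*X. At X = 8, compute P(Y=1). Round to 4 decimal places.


Compute z = -4.06 + (-2.27)(8) = -22.2200.
exp(-z) = 4467076478.7484.
P = 1/(1 + 4467076478.7484) = 0.0000.

0.0000


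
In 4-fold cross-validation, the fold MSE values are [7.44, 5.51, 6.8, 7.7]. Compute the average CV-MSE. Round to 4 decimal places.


Total MSE across folds = 27.4500.
CV-MSE = 27.4500/4 = 6.8625.

6.8625


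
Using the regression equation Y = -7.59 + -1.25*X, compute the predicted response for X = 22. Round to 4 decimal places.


Plug X = 22 into Y = -7.59 + -1.25*X:
Y = -7.59 + -27.5000 = -35.0900.

-35.0900


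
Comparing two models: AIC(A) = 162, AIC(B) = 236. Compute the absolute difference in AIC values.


Compute |162 - 236| = 74.
Model A has the smaller AIC.

74


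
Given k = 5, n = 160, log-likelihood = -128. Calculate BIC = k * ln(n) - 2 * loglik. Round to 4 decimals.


k * ln(n) = 5 * ln(160) = 5 * 5.075174 = 25.375870.
-2 * loglik = -2 * (-128) = 256.
BIC = 25.375870 + 256 = 281.375870, which rounds to 281.3759.

281.3759


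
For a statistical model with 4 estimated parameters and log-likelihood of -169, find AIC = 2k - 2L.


AIC = 2k - 2*loglik = 2(4) - 2(-169).
= 8 + 338 = 346.

346


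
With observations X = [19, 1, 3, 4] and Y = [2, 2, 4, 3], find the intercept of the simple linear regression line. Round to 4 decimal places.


First find the slope: b1 = -0.0501.
Means: xbar = 6.7500, ybar = 2.7500.
b0 = ybar - b1 * xbar = 2.7500 - -0.0501 * 6.7500 = 3.0879.

3.0879


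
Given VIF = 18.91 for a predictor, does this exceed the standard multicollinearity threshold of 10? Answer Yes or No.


Compare VIF = 18.91 to the threshold of 10.
18.91 >= 10, so the answer is Yes.

Yes


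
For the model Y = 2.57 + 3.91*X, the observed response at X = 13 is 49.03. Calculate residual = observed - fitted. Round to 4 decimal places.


Predicted = 2.57 + 3.91 * 13 = 53.4000.
Residual = 49.03 - 53.4000 = -4.3700.

-4.3700


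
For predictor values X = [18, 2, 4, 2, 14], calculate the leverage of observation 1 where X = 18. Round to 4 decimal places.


Mean of X: xbar = 8.0000.
SXX = 224.0000.
For X = 18: h = 1/5 + (18 - 8.0000)^2/224.0000 = 0.6464.

0.6464


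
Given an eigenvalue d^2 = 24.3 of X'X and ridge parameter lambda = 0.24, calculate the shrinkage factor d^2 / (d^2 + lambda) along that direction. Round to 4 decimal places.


Denominator = d^2 + lambda = 24.3 + 0.24 = 24.5400.
Shrinkage = 24.3 / 24.5400 = 0.9902.

0.9902


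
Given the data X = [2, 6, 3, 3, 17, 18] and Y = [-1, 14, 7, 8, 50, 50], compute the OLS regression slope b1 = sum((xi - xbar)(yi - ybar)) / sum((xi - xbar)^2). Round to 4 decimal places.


The sample means are xbar = 8.1667 and ybar = 21.3333.
Compute S_xx = 270.8333 and S_xy = 831.6667.
Slope b1 = S_xy / S_xx = 831.6667 / 270.8333 = 3.0708.

3.0708


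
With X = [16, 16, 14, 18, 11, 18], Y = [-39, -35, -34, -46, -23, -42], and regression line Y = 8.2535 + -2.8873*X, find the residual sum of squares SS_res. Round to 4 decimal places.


For each point, residual = actual - predicted.
Residuals: [-1.0567, 2.9433, -1.8313, -2.2821, 0.5068, 1.7179].
Sum of squared residuals = 21.5493.

21.5493


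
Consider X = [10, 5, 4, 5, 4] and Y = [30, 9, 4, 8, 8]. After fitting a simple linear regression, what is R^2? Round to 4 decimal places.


The fitted line is Y = -11.0000 + 4.0714*X.
SSres = 11.0714, SStot = 428.8000.
R^2 = 1 - SSres/SStot = 0.9742.

0.9742


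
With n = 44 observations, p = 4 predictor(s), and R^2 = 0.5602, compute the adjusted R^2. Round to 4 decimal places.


Adjusted R^2 = 1 - (1 - R^2) * (n-1)/(n-p-1).
(1 - R^2) = 0.4398.
(n-1)/(n-p-1) = 43/39.
(1 - R^2) * (n-1) = 0.4398 * 43 = 18.9114.
Divide by (n-p-1): 18.9114 / 39 = 0.4849.
Adj R^2 = 1 - 0.4849 = 0.5151.

0.5151


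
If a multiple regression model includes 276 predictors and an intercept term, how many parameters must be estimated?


Including the intercept, the model has 276 predictor coefficients + 1 intercept.
Total = 277.

277


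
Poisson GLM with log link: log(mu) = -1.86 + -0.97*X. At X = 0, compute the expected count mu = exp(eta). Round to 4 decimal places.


Linear predictor: eta = -1.86 + (-0.97)(0) = -1.8600.
Expected count: mu = exp(-1.8600) = 0.1557.

0.1557


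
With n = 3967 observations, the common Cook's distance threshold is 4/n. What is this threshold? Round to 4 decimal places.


The threshold is 4/n.
4/3967 = 0.0010.

0.0010


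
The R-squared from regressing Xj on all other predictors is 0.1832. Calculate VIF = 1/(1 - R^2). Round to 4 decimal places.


Using VIF = 1/(1 - R^2_j):
1 - 0.1832 = 0.8168.
VIF = 1.2243.

1.2243


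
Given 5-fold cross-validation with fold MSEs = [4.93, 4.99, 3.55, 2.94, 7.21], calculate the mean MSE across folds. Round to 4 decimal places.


Sum of fold MSEs = 23.6200.
Average = 23.6200 / 5 = 4.7240.

4.7240


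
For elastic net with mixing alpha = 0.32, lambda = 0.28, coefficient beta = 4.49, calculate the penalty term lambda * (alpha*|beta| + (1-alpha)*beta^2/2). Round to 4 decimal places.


L1 component = 0.32 * |4.49| = 1.4368.
L2 component = 0.68 * 4.49^2 / 2 = 6.8544.
Penalty = 0.28 * (1.4368 + 6.8544) = 0.28 * 8.2912 = 2.3215.

2.3215


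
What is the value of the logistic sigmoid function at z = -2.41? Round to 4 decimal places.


First, exp(2.4100) = 11.1340.
Then sigma(z) = 1/(1 + 11.1340) = 0.0824.

0.0824


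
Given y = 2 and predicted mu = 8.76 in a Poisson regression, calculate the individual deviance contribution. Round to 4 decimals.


Compute y*ln(y/mu) = 2*ln(2/8.76) = 2*-1.477049 = -2.954098.
y - mu = -6.76.
D = 2*(-2.954098 - (-6.76)) = 7.611804, which rounds to 7.6118.

7.6118


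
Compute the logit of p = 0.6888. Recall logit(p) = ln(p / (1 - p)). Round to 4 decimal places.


The odds are p/(1-p) = 0.6888 / 0.3112 = 2.2134.
logit(p) = ln(2.2134) = 0.7945.

0.7945


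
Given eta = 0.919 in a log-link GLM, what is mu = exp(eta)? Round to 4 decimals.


mu = exp(eta) = exp(0.919).
= 2.5068.

2.5068


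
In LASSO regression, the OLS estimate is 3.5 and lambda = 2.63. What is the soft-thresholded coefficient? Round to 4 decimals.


|beta_OLS| = 3.5.
lambda = 2.63.
Since |beta| > lambda, coefficient = sign(beta)*(|beta| - lambda) = 0.8700.
Result = 0.8700.

0.8700


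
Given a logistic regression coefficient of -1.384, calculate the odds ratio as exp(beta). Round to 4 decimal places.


Odds ratio = exp(beta) = exp(-1.384).
= 0.2506.

0.2506


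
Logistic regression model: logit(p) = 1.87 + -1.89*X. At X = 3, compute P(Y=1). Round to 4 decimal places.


z = 1.87 + -1.89 * 3 = -3.8000.
Sigmoid: P = 1 / (1 + exp(3.8000)) = 0.0219.

0.0219


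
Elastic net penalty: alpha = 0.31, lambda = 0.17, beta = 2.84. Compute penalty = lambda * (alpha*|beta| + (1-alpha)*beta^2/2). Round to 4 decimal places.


Compute:
L1 = 0.31 * 2.84 = 0.8804.
L2 = 0.69 * 2.84^2 / 2 = 2.7826.
Penalty = 0.17 * (0.8804 + 2.7826) = 0.6227.

0.6227


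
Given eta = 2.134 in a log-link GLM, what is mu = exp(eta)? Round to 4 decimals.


mu = exp(eta) = exp(2.134).
= 8.4486.

8.4486


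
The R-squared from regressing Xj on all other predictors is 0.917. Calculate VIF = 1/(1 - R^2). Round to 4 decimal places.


VIF = 1 / (1 - 0.917).
= 1 / 0.083 = 12.0482.

12.0482


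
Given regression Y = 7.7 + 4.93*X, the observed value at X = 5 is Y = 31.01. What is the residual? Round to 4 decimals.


Compute yhat = 7.7 + (4.93)(5) = 32.3500.
Residual = actual - predicted = 31.01 - 32.3500 = -1.3400.

-1.3400


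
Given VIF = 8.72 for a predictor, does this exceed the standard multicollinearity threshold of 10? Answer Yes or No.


Check: VIF = 8.72 vs threshold = 10.
Since 8.72 < 10, the answer is No.

No


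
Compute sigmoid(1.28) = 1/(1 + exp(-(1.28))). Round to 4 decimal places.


exp(-1.2800) = 0.2780.
1 + exp(-z) = 1.2780.
sigmoid = 1/1.2780 = 0.7824.

0.7824


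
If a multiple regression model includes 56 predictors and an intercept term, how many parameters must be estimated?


Including the intercept, the model has 56 predictor coefficients + 1 intercept.
Total = 57.

57


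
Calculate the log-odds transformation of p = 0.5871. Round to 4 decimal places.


Compute the odds: 0.5871/0.4129 = 1.4219.
Take the natural log: ln(1.4219) = 0.3520.

0.3520


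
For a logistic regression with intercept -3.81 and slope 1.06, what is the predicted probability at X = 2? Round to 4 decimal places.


z = -3.81 + 1.06 * 2 = -1.6900.
Sigmoid: P = 1 / (1 + exp(1.6900)) = 0.1558.

0.1558


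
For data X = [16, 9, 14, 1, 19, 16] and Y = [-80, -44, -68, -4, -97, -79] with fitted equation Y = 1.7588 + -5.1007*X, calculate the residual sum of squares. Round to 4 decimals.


For each point, residual = actual - predicted.
Residuals: [-0.1476, 0.1475, 1.6510, -0.6581, -1.8455, 0.8524].
Sum of squared residuals = 7.3349.

7.3349


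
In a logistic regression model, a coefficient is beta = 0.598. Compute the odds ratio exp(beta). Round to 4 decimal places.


exp(0.598) = 1.8185.
So the odds ratio is 1.8185.

1.8185


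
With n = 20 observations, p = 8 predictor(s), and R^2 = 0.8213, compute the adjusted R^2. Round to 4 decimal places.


Adjusted R^2 = 1 - (1 - R^2) * (n-1)/(n-p-1).
(1 - R^2) = 0.1787.
(n-1)/(n-p-1) = 19/11.
(1 - R^2) * (n-1) = 0.1787 * 19 = 3.3953.
Divide by (n-p-1): 3.3953 / 11 = 0.3087.
Adj R^2 = 1 - 0.3087 = 0.6913.

0.6913


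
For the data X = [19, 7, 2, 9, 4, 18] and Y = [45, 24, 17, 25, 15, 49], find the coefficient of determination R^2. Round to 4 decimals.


Fit the OLS line: b0 = 9.7508, b1 = 1.9745.
SSres = 43.3342.
SStot = 1036.8333.
R^2 = 1 - 43.3342/1036.8333 = 0.9582.

0.9582


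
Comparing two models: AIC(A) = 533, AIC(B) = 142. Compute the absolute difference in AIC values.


Compute |533 - 142| = 391.
Model B has the smaller AIC.

391


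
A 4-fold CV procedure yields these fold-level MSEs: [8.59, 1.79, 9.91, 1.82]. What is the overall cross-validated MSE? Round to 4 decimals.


Sum of fold MSEs = 22.1100.
Average = 22.1100 / 4 = 5.5275.

5.5275


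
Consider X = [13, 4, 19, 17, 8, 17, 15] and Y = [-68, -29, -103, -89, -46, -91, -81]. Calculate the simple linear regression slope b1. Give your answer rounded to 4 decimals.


First compute the means: xbar = 13.2857, ybar = -72.4286.
Then S_xx = sum((xi - xbar)^2) = 177.4286.
S_xy = sum((xi - xbar)(yi - ybar)) = -864.1429.
b1 = S_xy / S_xx = -864.1429 / 177.4286 = -4.8704.

-4.8704


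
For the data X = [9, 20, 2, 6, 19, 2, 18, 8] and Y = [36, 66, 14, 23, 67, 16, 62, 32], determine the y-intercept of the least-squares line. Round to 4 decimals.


The slope is b1 = 2.9821.
Sample means are xbar = 10.5000 and ybar = 39.5000.
Intercept: b0 = 39.5000 - (2.9821)(10.5000) = 8.1875.

8.1875


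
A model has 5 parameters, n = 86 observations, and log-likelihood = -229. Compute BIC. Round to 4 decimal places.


ln(86) = 4.454347.
k * ln(n) = 5 * 4.454347 = 22.271735.
-2L = 458.
BIC = 22.271735 + 458 = 480.271735, which rounds to 480.2717.

480.2717


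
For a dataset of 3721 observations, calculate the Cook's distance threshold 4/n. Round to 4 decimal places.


Using the rule of thumb:
Threshold = 4 / 3721 = 0.0011.

0.0011


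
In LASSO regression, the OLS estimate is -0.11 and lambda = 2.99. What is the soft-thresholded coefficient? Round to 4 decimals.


|beta_OLS| = 0.11.
lambda = 2.99.
Since |beta| <= lambda, the coefficient is set to 0.
Result = 0.0000.

0.0000


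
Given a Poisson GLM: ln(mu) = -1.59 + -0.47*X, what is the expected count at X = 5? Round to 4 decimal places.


eta = -1.59 + -0.47 * 5 = -3.9400.
mu = exp(-3.9400) = 0.0194.

0.0194


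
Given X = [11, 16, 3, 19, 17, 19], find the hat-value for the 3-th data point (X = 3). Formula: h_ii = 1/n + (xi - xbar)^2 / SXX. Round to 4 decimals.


n = 6, xbar = 14.1667.
SXX = sum((xi - xbar)^2) = 192.8333.
h = 1/6 + (3 - 14.1667)^2 / 192.8333 = 0.8133.

0.8133


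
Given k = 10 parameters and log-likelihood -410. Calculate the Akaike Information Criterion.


AIC = 2k - 2*loglik = 2(10) - 2(-410).
= 20 + 820 = 840.

840


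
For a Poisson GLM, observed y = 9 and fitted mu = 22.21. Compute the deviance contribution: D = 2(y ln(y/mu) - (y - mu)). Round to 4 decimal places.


y/mu = 9/22.21 = 0.405223 (approx.), and ln(9/22.21) = -0.903318.
y * ln(y/mu) = 9 * -0.903318 = -8.129862.
y - mu = -13.21.
D = 2 * (-8.129862 - -13.21) = 10.160276, which rounds to 10.1603.

10.1603


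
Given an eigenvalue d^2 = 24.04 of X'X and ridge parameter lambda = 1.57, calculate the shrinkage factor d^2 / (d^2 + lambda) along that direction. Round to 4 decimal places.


Compute the denominator: 24.04 + 1.57 = 25.6100.
Shrinkage factor = 24.04 / 25.6100 = 0.9387.

0.9387


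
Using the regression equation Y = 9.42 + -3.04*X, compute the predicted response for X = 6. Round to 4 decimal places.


Plug X = 6 into Y = 9.42 + -3.04*X:
Y = 9.42 + -18.2400 = -8.8200.

-8.8200


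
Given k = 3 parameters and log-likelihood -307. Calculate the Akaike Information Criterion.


AIC = 2k - 2*loglik = 2(3) - 2(-307).
= 6 + 614 = 620.

620


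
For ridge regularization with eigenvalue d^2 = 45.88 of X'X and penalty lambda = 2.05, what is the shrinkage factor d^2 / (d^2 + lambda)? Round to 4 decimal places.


Compute the denominator: 45.88 + 2.05 = 47.9300.
Shrinkage factor = 45.88 / 47.9300 = 0.9572.

0.9572


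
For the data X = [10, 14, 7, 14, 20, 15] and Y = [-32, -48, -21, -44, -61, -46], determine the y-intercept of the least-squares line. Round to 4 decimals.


The slope is b1 = -3.0705.
Sample means are xbar = 13.3333 and ybar = -42.0000.
Intercept: b0 = -42.0000 - (-3.0705)(13.3333) = -1.0604.

-1.0604


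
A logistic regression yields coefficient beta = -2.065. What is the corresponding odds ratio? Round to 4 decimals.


Odds ratio = exp(beta) = exp(-2.065).
= 0.1268.

0.1268


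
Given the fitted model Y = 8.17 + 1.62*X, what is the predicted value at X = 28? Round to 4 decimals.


Predicted value:
Y = 8.17 + (1.62)(28) = 8.17 + 45.3600 = 53.5300.

53.5300


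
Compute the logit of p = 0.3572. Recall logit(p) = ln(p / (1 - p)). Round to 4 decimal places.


The odds are p/(1-p) = 0.3572 / 0.6428 = 0.5557.
logit(p) = ln(0.5557) = -0.5875.

-0.5875


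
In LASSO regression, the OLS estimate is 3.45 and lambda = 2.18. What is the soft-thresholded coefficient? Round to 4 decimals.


|beta_OLS| = 3.45.
lambda = 2.18.
Since |beta| > lambda, coefficient = sign(beta)*(|beta| - lambda) = 1.2700.
Result = 1.2700.

1.2700


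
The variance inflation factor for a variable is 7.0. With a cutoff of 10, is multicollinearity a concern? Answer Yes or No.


Compare VIF = 7.0 to the threshold of 10.
7.0 < 10, so the answer is No.

No


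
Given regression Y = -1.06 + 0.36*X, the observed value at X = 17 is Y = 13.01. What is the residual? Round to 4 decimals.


Predicted = -1.06 + 0.36 * 17 = 5.0600.
Residual = 13.01 - 5.0600 = 7.9500.

7.9500


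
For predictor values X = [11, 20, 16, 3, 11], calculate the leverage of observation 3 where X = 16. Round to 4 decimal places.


n = 5, xbar = 12.2000.
SXX = sum((xi - xbar)^2) = 162.8000.
h = 1/5 + (16 - 12.2000)^2 / 162.8000 = 0.2887.

0.2887


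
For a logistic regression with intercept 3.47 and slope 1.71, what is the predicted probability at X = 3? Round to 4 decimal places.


Linear predictor: z = 3.47 + 1.71 * 3 = 8.6000.
P = 1/(1 + exp(-8.6000)) = 1/(1 + 0.0002) = 0.9998.

0.9998


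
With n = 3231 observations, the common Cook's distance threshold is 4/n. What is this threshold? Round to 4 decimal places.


Cook's distance cutoff = 4/n = 4/3231.
= 0.0012.

0.0012


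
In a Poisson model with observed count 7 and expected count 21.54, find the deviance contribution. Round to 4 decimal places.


Compute y*ln(y/mu) = 7*ln(7/21.54) = 7*-1.124002 = -7.868014.
y - mu = -14.54.
D = 2*(-7.868014 - (-14.54)) = 13.343972, which rounds to 13.3440.

13.3440


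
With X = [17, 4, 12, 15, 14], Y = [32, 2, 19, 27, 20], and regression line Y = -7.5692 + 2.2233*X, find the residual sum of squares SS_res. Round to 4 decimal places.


Compute predicted values, then residuals = yi - yhat_i.
Residuals: [1.7731, 0.6760, -0.1104, 1.2197, -3.5570].
SSres = sum(residual^2) = 17.7530.

17.7530


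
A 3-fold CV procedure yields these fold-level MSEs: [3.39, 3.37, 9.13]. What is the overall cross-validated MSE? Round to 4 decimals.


Add all fold MSEs: 15.8900.
Divide by k = 3: 15.8900/3 = 5.2967.

5.2967


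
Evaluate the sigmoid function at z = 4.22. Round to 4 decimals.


exp(-4.2200) = 0.0147.
1 + exp(-z) = 1.0147.
sigmoid = 1/1.0147 = 0.9855.

0.9855


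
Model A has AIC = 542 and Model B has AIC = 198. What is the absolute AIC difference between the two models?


|AIC_A - AIC_B| = |542 - 198| = 344.
Model B is preferred (lower AIC).

344


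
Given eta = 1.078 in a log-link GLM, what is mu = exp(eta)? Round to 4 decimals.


Apply the inverse link:
mu = e^1.078 = 2.9388.

2.9388


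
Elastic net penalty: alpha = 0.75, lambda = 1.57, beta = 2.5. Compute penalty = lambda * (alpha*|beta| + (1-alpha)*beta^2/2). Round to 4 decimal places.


Compute:
L1 = 0.75 * 2.5 = 1.8750.
L2 = 0.25 * 2.5^2 / 2 = 0.7813.
Penalty = 1.57 * (1.8750 + 0.7813) = 4.1703.

4.1703


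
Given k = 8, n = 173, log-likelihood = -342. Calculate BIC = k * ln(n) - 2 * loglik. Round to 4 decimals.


k * ln(n) = 8 * ln(173) = 8 * 5.153292 = 41.226336.
-2 * loglik = -2 * (-342) = 684.
BIC = 41.226336 + 684 = 725.226336, which rounds to 725.2263.

725.2263


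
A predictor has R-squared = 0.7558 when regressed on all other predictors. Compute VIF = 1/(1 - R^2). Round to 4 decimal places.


Using VIF = 1/(1 - R^2_j):
1 - 0.7558 = 0.2442.
VIF = 4.0950.

4.0950


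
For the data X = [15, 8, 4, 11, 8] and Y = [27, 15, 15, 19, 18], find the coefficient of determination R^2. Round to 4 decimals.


After computing the OLS fit (b0=8.7186, b1=1.0958):
SSres = 16.5868, SStot = 96.8000.
R^2 = 1 - 16.5868/96.8000 = 0.8286.

0.8286


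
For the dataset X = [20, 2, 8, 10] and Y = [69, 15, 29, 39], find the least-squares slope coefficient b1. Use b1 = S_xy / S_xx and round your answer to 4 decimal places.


The sample means are xbar = 10.0000 and ybar = 38.0000.
Compute S_xx = 168.0000 and S_xy = 512.0000.
Slope b1 = S_xy / S_xx = 512.0000 / 168.0000 = 3.0476.

3.0476


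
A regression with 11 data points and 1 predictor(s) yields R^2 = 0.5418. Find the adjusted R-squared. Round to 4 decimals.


Adjusted R^2 = 1 - (1 - R^2) * (n-1)/(n-p-1).
(1 - R^2) = 0.4582.
(n-1)/(n-p-1) = 10/9.
(1 - R^2) * (n-1) = 0.4582 * 10 = 4.5820.
Divide by (n-p-1): 4.5820 / 9 = 0.5091.
Adj R^2 = 1 - 0.5091 = 0.4909.

0.4909


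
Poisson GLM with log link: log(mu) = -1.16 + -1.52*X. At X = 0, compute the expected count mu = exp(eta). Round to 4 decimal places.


eta = -1.16 + -1.52 * 0 = -1.1600.
mu = exp(-1.1600) = 0.3135.

0.3135


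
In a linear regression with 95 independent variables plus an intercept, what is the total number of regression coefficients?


Including the intercept, the model has 95 predictor coefficients + 1 intercept.
Total = 96.

96


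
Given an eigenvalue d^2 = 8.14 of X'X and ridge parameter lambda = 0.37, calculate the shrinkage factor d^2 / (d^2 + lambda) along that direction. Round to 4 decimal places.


Compute the denominator: 8.14 + 0.37 = 8.5100.
Shrinkage factor = 8.14 / 8.5100 = 0.9565.

0.9565


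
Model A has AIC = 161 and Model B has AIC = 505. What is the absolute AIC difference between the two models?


|AIC_A - AIC_B| = |161 - 505| = 344.
Model A is preferred (lower AIC).

344


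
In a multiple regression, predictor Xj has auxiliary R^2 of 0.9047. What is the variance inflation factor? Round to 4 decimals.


Denominator: 1 - 0.9047 = 0.0953.
VIF = 1 / 0.0953 = 10.4932.

10.4932


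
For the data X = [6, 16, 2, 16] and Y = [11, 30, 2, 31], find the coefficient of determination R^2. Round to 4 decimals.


After computing the OLS fit (b0=-1.6316, b1=2.0132):
SSres = 0.9737, SStot = 617.0000.
R^2 = 1 - 0.9737/617.0000 = 0.9984.

0.9984


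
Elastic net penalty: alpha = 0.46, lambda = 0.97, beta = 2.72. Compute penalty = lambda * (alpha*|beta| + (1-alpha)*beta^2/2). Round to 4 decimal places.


L1 component = 0.46 * |2.72| = 1.2512.
L2 component = 0.54 * 2.72^2 / 2 = 1.9976.
Penalty = 0.97 * (1.2512 + 1.9976) = 0.97 * 3.2488 = 3.1513.

3.1513


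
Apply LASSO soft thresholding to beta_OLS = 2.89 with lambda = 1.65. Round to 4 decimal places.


Absolute value: |2.89| = 2.89.
Compare to lambda = 1.65.
Since |beta| > lambda, coefficient = sign(beta)*(|beta| - lambda) = 1.2400.

1.2400


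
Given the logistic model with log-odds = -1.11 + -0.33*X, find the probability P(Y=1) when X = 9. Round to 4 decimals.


Compute z = -1.11 + (-0.33)(9) = -4.0800.
exp(-z) = 59.1455.
P = 1/(1 + 59.1455) = 0.0166.

0.0166


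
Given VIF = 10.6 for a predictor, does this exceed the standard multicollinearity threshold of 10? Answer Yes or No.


Check: VIF = 10.6 vs threshold = 10.
Since 10.6 >= 10, the answer is Yes.

Yes


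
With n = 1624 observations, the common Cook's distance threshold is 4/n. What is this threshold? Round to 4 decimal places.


Cook's distance cutoff = 4/n = 4/1624.
= 0.0025.

0.0025


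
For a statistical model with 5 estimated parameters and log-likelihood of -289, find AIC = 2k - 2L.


AIC = 2*5 - 2*(-289).
= 10 + 578 = 588.

588


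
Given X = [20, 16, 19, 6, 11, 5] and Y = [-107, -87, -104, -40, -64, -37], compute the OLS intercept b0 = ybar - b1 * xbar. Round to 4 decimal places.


The slope is b1 = -4.7581.
Sample means are xbar = 12.8333 and ybar = -73.1667.
Intercept: b0 = -73.1667 - (-4.7581)(12.8333) = -12.1043.

-12.1043


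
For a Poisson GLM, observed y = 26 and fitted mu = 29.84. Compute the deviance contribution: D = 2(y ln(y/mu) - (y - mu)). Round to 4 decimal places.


Compute y*ln(y/mu) = 26*ln(26/29.84) = 26*-0.137753 = -3.581578.
y - mu = -3.84.
D = 2*(-3.581578 - (-3.84)) = 0.516844, which rounds to 0.5168.

0.5168


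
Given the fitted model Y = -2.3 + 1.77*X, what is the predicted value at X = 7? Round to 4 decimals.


Predicted value:
Y = -2.3 + (1.77)(7) = -2.3 + 12.3900 = 10.0900.

10.0900


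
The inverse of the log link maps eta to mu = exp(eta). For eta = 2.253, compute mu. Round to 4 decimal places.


The inverse log link gives:
mu = exp(2.253) = 9.5162.

9.5162


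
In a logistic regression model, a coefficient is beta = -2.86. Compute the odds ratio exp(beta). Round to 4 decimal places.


exp(-2.86) = 0.0573.
So the odds ratio is 0.0573.

0.0573


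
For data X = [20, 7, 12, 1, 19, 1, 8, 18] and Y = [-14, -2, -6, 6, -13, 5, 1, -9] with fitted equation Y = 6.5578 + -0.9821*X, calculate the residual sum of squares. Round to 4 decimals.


For each point, residual = actual - predicted.
Residuals: [-0.9158, -1.6831, -0.7726, 0.4243, -0.8979, -0.5757, 2.2990, 2.1200].
Sum of squared residuals = 15.3659.

15.3659


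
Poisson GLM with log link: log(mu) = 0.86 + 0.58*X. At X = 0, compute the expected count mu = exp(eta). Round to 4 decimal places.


Compute eta = 0.86 + 0.58 * 0 = 0.8600.
Apply inverse link: mu = e^0.8600 = 2.3632.

2.3632


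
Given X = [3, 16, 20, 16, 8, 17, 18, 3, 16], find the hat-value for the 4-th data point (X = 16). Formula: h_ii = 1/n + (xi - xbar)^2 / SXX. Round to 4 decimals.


n = 9, xbar = 13.0000.
SXX = sum((xi - xbar)^2) = 342.0000.
h = 1/9 + (16 - 13.0000)^2 / 342.0000 = 0.1374.

0.1374


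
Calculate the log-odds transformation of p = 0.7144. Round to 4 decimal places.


Compute the odds: 0.7144/0.2856 = 2.5014.
Take the natural log: ln(2.5014) = 0.9169.

0.9169


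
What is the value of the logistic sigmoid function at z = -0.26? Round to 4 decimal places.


First, exp(0.2600) = 1.2969.
Then sigma(z) = 1/(1 + 1.2969) = 0.4354.

0.4354


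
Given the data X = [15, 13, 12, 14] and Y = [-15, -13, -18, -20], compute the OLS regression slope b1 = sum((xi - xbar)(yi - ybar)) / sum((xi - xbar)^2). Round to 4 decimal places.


Calculate xbar = 13.5000, ybar = -16.5000.
S_xx = 5.0000, S_xy = 1.0000.
Using b1 = S_xy / S_xx = 1.0000 / 5.0000, we get b1 = 0.2000.

0.2000


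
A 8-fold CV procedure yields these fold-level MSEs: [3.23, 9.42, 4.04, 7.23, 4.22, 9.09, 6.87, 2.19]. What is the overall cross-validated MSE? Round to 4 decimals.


Total MSE across folds = 46.2900.
CV-MSE = 46.2900/8 = 5.7863.

5.7863


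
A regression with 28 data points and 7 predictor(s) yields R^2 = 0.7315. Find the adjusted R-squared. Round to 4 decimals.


Using the formula:
(1 - 0.7315) = 0.2685.
Multiply by 27/20: 0.2685 * 27 = 7.2495, then 7.2495 / 20 = 0.3625.
Adj R^2 = 1 - 0.3625 = 0.6375.

0.6375
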